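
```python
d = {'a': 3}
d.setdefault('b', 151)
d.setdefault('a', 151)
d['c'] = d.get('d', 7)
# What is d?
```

After line 1: d = {'a': 3}
After line 2 (setdefault adds 'b'=151): d = {'a': 3, 'b': 151}
After line 3 (setdefault 'a' no-op, already exists): d = {'a': 3, 'b': 151}
After line 4 (get('d', 7) returns default since 'd' not in d): d = {'a': 3, 'b': 151, 'c': 7}

{'a': 3, 'b': 151, 'c': 7}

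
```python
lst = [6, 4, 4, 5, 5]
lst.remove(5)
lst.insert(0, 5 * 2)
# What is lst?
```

After line 1: lst = [6, 4, 4, 5, 5]
After line 2 (remove first 5): lst = [6, 4, 4, 5]
After line 3 (insert 10 at index 0): lst = [10, 6, 4, 4, 5]

[10, 6, 4, 4, 5]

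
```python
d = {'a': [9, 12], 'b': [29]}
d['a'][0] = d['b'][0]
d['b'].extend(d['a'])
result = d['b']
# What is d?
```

After line 1: d = {'a': [9, 12], 'b': [29]}
After line 2 (a[0] = b[0] = 29): d = {'a': [29, 12], 'b': [29]}
After line 3 (b.extend(a) appends [29, 12]): d = {'a': [29, 12], 'b': [29, 29, 12]}
After line 4: result = d['b'] = [29, 29, 12]

{'a': [29, 12], 'b': [29, 29, 12]}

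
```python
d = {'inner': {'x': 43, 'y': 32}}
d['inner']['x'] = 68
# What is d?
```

After line 1: d = {'inner': {'x': 43, 'y': 32}}
After line 2 (inner x overwritten): d = {'inner': {'x': 68, 'y': 32}}

{'inner': {'x': 68, 'y': 32}}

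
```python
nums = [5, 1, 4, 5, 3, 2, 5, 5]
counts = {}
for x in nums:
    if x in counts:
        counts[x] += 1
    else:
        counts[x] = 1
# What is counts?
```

Initial: counts = {}, nums = [5, 1, 4, 5, 3, 2, 5, 5]
See 5: counts = {5: 1}
See 1: counts = {5: 1, 1: 1}
See 4: counts = {5: 1, 1: 1, 4: 1}
See 5: counts = {5: 2, 1: 1, 4: 1}
See 3: counts = {5: 2, 1: 1, 4: 1, 3: 1}
See 2: counts = {5: 2, 1: 1, 4: 1, 3: 1, 2: 1}
See 5: counts = {5: 3, 1: 1, 4: 1, 3: 1, 2: 1}
See 5: counts = {5: 4, 1: 1, 4: 1, 3: 1, 2: 1}

{5: 4, 1: 1, 4: 1, 3: 1, 2: 1}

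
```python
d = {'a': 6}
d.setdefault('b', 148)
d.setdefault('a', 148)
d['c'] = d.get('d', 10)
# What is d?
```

After line 1: d = {'a': 6}
After line 2 (setdefault adds 'b'=148): d = {'a': 6, 'b': 148}
After line 3 (setdefault 'a' no-op, already exists): d = {'a': 6, 'b': 148}
After line 4 (get('d', 10) returns default since 'd' not in d): d = {'a': 6, 'b': 148, 'c': 10}

{'a': 6, 'b': 148, 'c': 10}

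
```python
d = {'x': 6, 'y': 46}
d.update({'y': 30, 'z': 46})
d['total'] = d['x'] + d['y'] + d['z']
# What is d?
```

After line 1: d = {'x': 6, 'y': 46}
After line 2 (y overwritten, z added): d = {'x': 6, 'y': 30, 'z': 46}
After line 3 (total = 6 + 30 + 46 = 82): d = {'x': 6, 'y': 30, 'z': 46, 'total': 82}

{'x': 6, 'y': 30, 'z': 46, 'total': 82}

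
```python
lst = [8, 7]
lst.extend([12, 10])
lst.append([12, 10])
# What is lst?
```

After line 1: lst = [8, 7]
After line 2 (extend unpacks [12, 10]): lst = [8, 7, 12, 10]
After line 3 (append adds [12, 10] as single element): lst = [8, 7, 12, 10, [12, 10]]

[8, 7, 12, 10, [12, 10]]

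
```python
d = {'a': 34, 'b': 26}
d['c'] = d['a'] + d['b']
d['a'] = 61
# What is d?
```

After line 1: d = {'a': 34, 'b': 26}
After line 2 (d['c'] = 34 + 26): d = {'a': 34, 'b': 26, 'c': 60}
After line 3: d = {'a': 61, 'b': 26, 'c': 60}

{'a': 61, 'b': 26, 'c': 60}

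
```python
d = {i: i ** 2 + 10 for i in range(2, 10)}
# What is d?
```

{2: 14, 3: 19, 4: 26, 5: 35, 6: 46, 7: 59, 8: 74, 9: 91}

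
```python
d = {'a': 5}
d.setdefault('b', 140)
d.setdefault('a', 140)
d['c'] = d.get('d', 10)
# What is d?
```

After line 1: d = {'a': 5}
After line 2 (setdefault adds 'b'=140): d = {'a': 5, 'b': 140}
After line 3 (setdefault 'a' no-op, already exists): d = {'a': 5, 'b': 140}
After line 4 (get('d', 10) returns default since 'd' not in d): d = {'a': 5, 'b': 140, 'c': 10}

{'a': 5, 'b': 140, 'c': 10}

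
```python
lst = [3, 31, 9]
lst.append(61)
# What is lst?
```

[3, 31, 9, 61]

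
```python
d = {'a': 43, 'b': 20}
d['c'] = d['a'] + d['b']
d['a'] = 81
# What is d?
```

After line 1: d = {'a': 43, 'b': 20}
After line 2 (d['c'] = 43 + 20): d = {'a': 43, 'b': 20, 'c': 63}
After line 3: d = {'a': 81, 'b': 20, 'c': 63}

{'a': 81, 'b': 20, 'c': 63}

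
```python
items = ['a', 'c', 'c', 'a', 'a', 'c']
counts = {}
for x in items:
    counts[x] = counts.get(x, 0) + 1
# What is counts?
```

Initial: counts = {}, items = ['a', 'c', 'c', 'a', 'a', 'c']
See 'a': counts = {'a': 1}
See 'c': counts = {'a': 1, 'c': 1}
See 'c': counts = {'a': 1, 'c': 2}
See 'a': counts = {'a': 2, 'c': 2}
See 'a': counts = {'a': 3, 'c': 2}
See 'c': counts = {'a': 3, 'c': 3}

{'a': 3, 'c': 3}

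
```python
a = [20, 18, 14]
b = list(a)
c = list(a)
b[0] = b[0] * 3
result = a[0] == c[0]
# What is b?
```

After line 1: a = [20, 18, 14]
After line 2 (b = list(a), copy): a = [20, 18, 14], b = [20, 18, 14]
After line 3 (c = list(a) is a copy, new object): c = [20, 18, 14]
After line 4 (b[0] = 20 * 3 = 60; only b mutates (copy)): a = [20, 18, 14], b = [60, 18, 14], c = [20, 18, 14]
After line 5 (a[0] = 20, c[0] = 20; result = True)

[60, 18, 14]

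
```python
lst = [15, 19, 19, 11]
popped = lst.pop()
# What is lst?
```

[15, 19, 19]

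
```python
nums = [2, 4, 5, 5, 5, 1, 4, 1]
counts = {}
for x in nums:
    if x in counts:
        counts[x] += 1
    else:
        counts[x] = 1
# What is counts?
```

Initial: counts = {}, nums = [2, 4, 5, 5, 5, 1, 4, 1]
See 2: counts = {2: 1}
See 4: counts = {2: 1, 4: 1}
See 5: counts = {2: 1, 4: 1, 5: 1}
See 5: counts = {2: 1, 4: 1, 5: 2}
See 5: counts = {2: 1, 4: 1, 5: 3}
See 1: counts = {2: 1, 4: 1, 5: 3, 1: 1}
See 4: counts = {2: 1, 4: 2, 5: 3, 1: 1}
See 1: counts = {2: 1, 4: 2, 5: 3, 1: 2}

{2: 1, 4: 2, 5: 3, 1: 2}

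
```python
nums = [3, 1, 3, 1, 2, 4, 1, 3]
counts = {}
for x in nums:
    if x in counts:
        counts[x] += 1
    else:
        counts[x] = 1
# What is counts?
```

Initial: counts = {}, nums = [3, 1, 3, 1, 2, 4, 1, 3]
See 3: counts = {3: 1}
See 1: counts = {3: 1, 1: 1}
See 3: counts = {3: 2, 1: 1}
See 1: counts = {3: 2, 1: 2}
See 2: counts = {3: 2, 1: 2, 2: 1}
See 4: counts = {3: 2, 1: 2, 2: 1, 4: 1}
See 1: counts = {3: 2, 1: 3, 2: 1, 4: 1}
See 3: counts = {3: 3, 1: 3, 2: 1, 4: 1}

{3: 3, 1: 3, 2: 1, 4: 1}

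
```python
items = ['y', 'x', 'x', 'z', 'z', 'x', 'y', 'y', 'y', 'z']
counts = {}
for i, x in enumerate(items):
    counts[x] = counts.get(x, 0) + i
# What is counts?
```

Initial: counts = {}, items = ['y', 'x', 'x', 'z', 'z', 'x', 'y', 'y', 'y', 'z']
i=0, x='y': counts = {'y': 0}
i=1, x='x': counts = {'y': 0, 'x': 1}
i=2, x='x': counts = {'y': 0, 'x': 3}
i=3, x='z': counts = {'y': 0, 'x': 3, 'z': 3}
i=4, x='z': counts = {'y': 0, 'x': 3, 'z': 7}
i=5, x='x': counts = {'y': 0, 'x': 8, 'z': 7}
i=6, x='y': counts = {'y': 6, 'x': 8, 'z': 7}
i=7, x='y': counts = {'y': 13, 'x': 8, 'z': 7}
i=8, x='y': counts = {'y': 21, 'x': 8, 'z': 7}
i=9, x='z': counts = {'y': 21, 'x': 8, 'z': 16}

{'y': 21, 'x': 8, 'z': 16}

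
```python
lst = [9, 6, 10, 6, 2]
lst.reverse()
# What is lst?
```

[2, 6, 10, 6, 9]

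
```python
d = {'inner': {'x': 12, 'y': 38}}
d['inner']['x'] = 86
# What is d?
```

After line 1: d = {'inner': {'x': 12, 'y': 38}}
After line 2 (inner x overwritten): d = {'inner': {'x': 86, 'y': 38}}

{'inner': {'x': 86, 'y': 38}}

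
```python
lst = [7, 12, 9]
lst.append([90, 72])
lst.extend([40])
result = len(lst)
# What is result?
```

After line 1: lst = [7, 12, 9]
After line 2 (append adds [90, 72] as single element): lst = [7, 12, 9, [90, 72]]
After line 3 (extend unpacks [40], adds 40): lst = [7, 12, 9, [90, 72], 40]
After line 4: result = len(lst) = 5

5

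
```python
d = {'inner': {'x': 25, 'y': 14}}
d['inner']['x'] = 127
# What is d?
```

After line 1: d = {'inner': {'x': 25, 'y': 14}}
After line 2 (inner x overwritten): d = {'inner': {'x': 127, 'y': 14}}

{'inner': {'x': 127, 'y': 14}}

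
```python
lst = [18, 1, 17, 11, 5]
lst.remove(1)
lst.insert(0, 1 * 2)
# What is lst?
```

After line 1: lst = [18, 1, 17, 11, 5]
After line 2 (remove first 1): lst = [18, 17, 11, 5]
After line 3 (insert 2 at index 0): lst = [2, 18, 17, 11, 5]

[2, 18, 17, 11, 5]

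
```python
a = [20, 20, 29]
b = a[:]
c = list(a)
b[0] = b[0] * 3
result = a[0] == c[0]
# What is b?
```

After line 1: a = [20, 20, 29]
After line 2 (b = a[:], copy): a = [20, 20, 29], b = [20, 20, 29]
After line 3 (c = list(a) is a copy, new object): c = [20, 20, 29]
After line 4 (b[0] = 20 * 3 = 60; only b mutates (copy)): a = [20, 20, 29], b = [60, 20, 29], c = [20, 20, 29]
After line 5 (a[0] = 20, c[0] = 20; result = True)

[60, 20, 29]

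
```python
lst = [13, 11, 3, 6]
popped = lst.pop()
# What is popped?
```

6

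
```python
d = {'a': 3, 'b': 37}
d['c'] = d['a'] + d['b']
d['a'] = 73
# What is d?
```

After line 1: d = {'a': 3, 'b': 37}
After line 2 (d['c'] = 3 + 37): d = {'a': 3, 'b': 37, 'c': 40}
After line 3: d = {'a': 73, 'b': 37, 'c': 40}

{'a': 73, 'b': 37, 'c': 40}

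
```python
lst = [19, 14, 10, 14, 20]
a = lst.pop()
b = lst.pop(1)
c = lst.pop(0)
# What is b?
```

After line 1: lst = [19, 14, 10, 14, 20]
After line 2 (pop() -> a = 20): lst = [19, 14, 10, 14]
After line 3 (pop(1) -> b = 14): lst = [19, 10, 14]
After line 4 (pop(0) -> c = 19): lst = [10, 14]

14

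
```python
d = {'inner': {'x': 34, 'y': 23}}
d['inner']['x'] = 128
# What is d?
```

After line 1: d = {'inner': {'x': 34, 'y': 23}}
After line 2 (inner x overwritten): d = {'inner': {'x': 128, 'y': 23}}

{'inner': {'x': 128, 'y': 23}}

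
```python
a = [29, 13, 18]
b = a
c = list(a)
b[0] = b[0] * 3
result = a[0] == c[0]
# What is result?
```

After line 1: a = [29, 13, 18]
After line 2 (b = a, alias): a = [29, 13, 18], b = [29, 13, 18]
After line 3 (c = list(a) is a copy, new object): c = [29, 13, 18]
After line 4 (b[0] = 29 * 3 = 87; mutates shared a/b): a = b = [87, 13, 18], c = [29, 13, 18]
After line 5 (a[0] = 87, c[0] = 29; result = False)

False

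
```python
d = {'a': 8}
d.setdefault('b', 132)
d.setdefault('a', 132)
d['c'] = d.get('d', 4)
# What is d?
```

After line 1: d = {'a': 8}
After line 2 (setdefault adds 'b'=132): d = {'a': 8, 'b': 132}
After line 3 (setdefault 'a' no-op, already exists): d = {'a': 8, 'b': 132}
After line 4 (get('d', 4) returns default since 'd' not in d): d = {'a': 8, 'b': 132, 'c': 4}

{'a': 8, 'b': 132, 'c': 4}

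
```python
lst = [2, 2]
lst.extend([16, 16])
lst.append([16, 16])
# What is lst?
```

After line 1: lst = [2, 2]
After line 2 (extend unpacks [16, 16]): lst = [2, 2, 16, 16]
After line 3 (append adds [16, 16] as single element): lst = [2, 2, 16, 16, [16, 16]]

[2, 2, 16, 16, [16, 16]]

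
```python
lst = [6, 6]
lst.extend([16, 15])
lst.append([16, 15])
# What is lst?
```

After line 1: lst = [6, 6]
After line 2 (extend unpacks [16, 15]): lst = [6, 6, 16, 15]
After line 3 (append adds [16, 15] as single element): lst = [6, 6, 16, 15, [16, 15]]

[6, 6, 16, 15, [16, 15]]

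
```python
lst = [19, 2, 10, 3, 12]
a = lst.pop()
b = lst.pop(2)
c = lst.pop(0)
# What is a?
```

After line 1: lst = [19, 2, 10, 3, 12]
After line 2 (pop() -> a = 12): lst = [19, 2, 10, 3]
After line 3 (pop(2) -> b = 10): lst = [19, 2, 3]
After line 4 (pop(0) -> c = 19): lst = [2, 3]

12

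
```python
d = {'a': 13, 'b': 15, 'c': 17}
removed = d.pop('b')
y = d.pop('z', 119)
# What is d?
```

After line 1: d = {'a': 13, 'b': 15, 'c': 17}
After line 2 (pop 'b' returns 15): d = {'a': 13, 'c': 17}, removed = 15
After line 3 (pop 'z' missing, returns default 119): d = {'a': 13, 'c': 17}, y = 119

{'a': 13, 'c': 17}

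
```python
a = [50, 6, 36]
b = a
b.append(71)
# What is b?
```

After line 1: a = [50, 6, 36]
After line 2 (b = a is an alias, same object): a = [50, 6, 36], b = [50, 6, 36]
After line 3 (b.append mutates the shared list): a = [50, 6, 36, 71], b = [50, 6, 36, 71]

[50, 6, 36, 71]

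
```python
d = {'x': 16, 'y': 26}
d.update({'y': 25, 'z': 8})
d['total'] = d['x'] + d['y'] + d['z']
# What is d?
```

After line 1: d = {'x': 16, 'y': 26}
After line 2 (y overwritten, z added): d = {'x': 16, 'y': 25, 'z': 8}
After line 3 (total = 16 + 25 + 8 = 49): d = {'x': 16, 'y': 25, 'z': 8, 'total': 49}

{'x': 16, 'y': 25, 'z': 8, 'total': 49}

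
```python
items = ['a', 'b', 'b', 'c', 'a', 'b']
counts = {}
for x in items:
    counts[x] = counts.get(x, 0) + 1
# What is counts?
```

Initial: counts = {}, items = ['a', 'b', 'b', 'c', 'a', 'b']
See 'a': counts = {'a': 1}
See 'b': counts = {'a': 1, 'b': 1}
See 'b': counts = {'a': 1, 'b': 2}
See 'c': counts = {'a': 1, 'b': 2, 'c': 1}
See 'a': counts = {'a': 2, 'b': 2, 'c': 1}
See 'b': counts = {'a': 2, 'b': 3, 'c': 1}

{'a': 2, 'b': 3, 'c': 1}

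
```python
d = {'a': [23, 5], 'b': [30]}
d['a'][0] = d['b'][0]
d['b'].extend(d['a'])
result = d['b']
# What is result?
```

After line 1: d = {'a': [23, 5], 'b': [30]}
After line 2 (a[0] = b[0] = 30): d = {'a': [30, 5], 'b': [30]}
After line 3 (b.extend(a) appends [30, 5]): d = {'a': [30, 5], 'b': [30, 30, 5]}
After line 4: result = d['b'] = [30, 30, 5]

[30, 30, 5]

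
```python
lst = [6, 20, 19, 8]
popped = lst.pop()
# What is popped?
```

8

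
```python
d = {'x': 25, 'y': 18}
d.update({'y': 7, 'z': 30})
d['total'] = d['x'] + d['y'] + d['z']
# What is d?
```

After line 1: d = {'x': 25, 'y': 18}
After line 2 (y overwritten, z added): d = {'x': 25, 'y': 7, 'z': 30}
After line 3 (total = 25 + 7 + 30 = 62): d = {'x': 25, 'y': 7, 'z': 30, 'total': 62}

{'x': 25, 'y': 7, 'z': 30, 'total': 62}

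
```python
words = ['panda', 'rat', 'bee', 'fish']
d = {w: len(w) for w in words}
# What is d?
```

{'panda': 5, 'rat': 3, 'bee': 3, 'fish': 4}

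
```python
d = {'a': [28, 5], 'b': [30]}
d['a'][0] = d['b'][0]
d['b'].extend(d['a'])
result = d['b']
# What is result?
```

After line 1: d = {'a': [28, 5], 'b': [30]}
After line 2 (a[0] = b[0] = 30): d = {'a': [30, 5], 'b': [30]}
After line 3 (b.extend(a) appends [30, 5]): d = {'a': [30, 5], 'b': [30, 30, 5]}
After line 4: result = d['b'] = [30, 30, 5]

[30, 30, 5]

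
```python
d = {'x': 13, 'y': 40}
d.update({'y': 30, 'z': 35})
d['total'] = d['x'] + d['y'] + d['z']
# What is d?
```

After line 1: d = {'x': 13, 'y': 40}
After line 2 (y overwritten, z added): d = {'x': 13, 'y': 30, 'z': 35}
After line 3 (total = 13 + 30 + 35 = 78): d = {'x': 13, 'y': 30, 'z': 35, 'total': 78}

{'x': 13, 'y': 30, 'z': 35, 'total': 78}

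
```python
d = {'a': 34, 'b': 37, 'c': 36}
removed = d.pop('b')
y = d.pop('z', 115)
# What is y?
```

After line 1: d = {'a': 34, 'b': 37, 'c': 36}
After line 2 (pop 'b' returns 37): d = {'a': 34, 'c': 36}, removed = 37
After line 3 (pop 'z' missing, returns default 115): d = {'a': 34, 'c': 36}, y = 115

115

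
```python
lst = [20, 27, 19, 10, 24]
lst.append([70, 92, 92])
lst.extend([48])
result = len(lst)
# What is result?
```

After line 1: lst = [20, 27, 19, 10, 24]
After line 2 (append adds [70, 92, 92] as single element): lst = [20, 27, 19, 10, 24, [70, 92, 92]]
After line 3 (extend unpacks [48], adds 48): lst = [20, 27, 19, 10, 24, [70, 92, 92], 48]
After line 4: result = len(lst) = 7

7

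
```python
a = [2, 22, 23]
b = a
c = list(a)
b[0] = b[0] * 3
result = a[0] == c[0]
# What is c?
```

After line 1: a = [2, 22, 23]
After line 2 (b = a, alias): a = [2, 22, 23], b = [2, 22, 23]
After line 3 (c = list(a) is a copy, new object): c = [2, 22, 23]
After line 4 (b[0] = 2 * 3 = 6; mutates shared a/b): a = b = [6, 22, 23], c = [2, 22, 23]
After line 5 (a[0] = 6, c[0] = 2; result = False)

[2, 22, 23]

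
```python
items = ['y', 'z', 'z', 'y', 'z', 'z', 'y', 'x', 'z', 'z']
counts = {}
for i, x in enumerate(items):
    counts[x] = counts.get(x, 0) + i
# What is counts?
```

Initial: counts = {}, items = ['y', 'z', 'z', 'y', 'z', 'z', 'y', 'x', 'z', 'z']
i=0, x='y': counts = {'y': 0}
i=1, x='z': counts = {'y': 0, 'z': 1}
i=2, x='z': counts = {'y': 0, 'z': 3}
i=3, x='y': counts = {'y': 3, 'z': 3}
i=4, x='z': counts = {'y': 3, 'z': 7}
i=5, x='z': counts = {'y': 3, 'z': 12}
i=6, x='y': counts = {'y': 9, 'z': 12}
i=7, x='x': counts = {'y': 9, 'z': 12, 'x': 7}
i=8, x='z': counts = {'y': 9, 'z': 20, 'x': 7}
i=9, x='z': counts = {'y': 9, 'z': 29, 'x': 7}

{'y': 9, 'z': 29, 'x': 7}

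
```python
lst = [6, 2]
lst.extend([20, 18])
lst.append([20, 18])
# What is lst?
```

After line 1: lst = [6, 2]
After line 2 (extend unpacks [20, 18]): lst = [6, 2, 20, 18]
After line 3 (append adds [20, 18] as single element): lst = [6, 2, 20, 18, [20, 18]]

[6, 2, 20, 18, [20, 18]]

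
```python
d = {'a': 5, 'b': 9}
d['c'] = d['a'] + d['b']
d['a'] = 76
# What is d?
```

After line 1: d = {'a': 5, 'b': 9}
After line 2 (d['c'] = 5 + 9): d = {'a': 5, 'b': 9, 'c': 14}
After line 3: d = {'a': 76, 'b': 9, 'c': 14}

{'a': 76, 'b': 9, 'c': 14}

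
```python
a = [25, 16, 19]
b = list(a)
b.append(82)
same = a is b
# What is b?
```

After line 1: a = [25, 16, 19]
After line 2 (b = list(a) is a shallow copy, new object): a = [25, 16, 19], b = [25, 16, 19]
After line 3 (append only mutates b): a = [25, 16, 19], b = [25, 16, 19, 82]
After line 4 (same = a is b; different objects -> False): same = False

[25, 16, 19, 82]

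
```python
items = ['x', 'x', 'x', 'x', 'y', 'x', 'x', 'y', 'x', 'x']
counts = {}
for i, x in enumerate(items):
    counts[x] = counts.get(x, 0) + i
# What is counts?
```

Initial: counts = {}, items = ['x', 'x', 'x', 'x', 'y', 'x', 'x', 'y', 'x', 'x']
i=0, x='x': counts = {'x': 0}
i=1, x='x': counts = {'x': 1}
i=2, x='x': counts = {'x': 3}
i=3, x='x': counts = {'x': 6}
i=4, x='y': counts = {'x': 6, 'y': 4}
i=5, x='x': counts = {'x': 11, 'y': 4}
i=6, x='x': counts = {'x': 17, 'y': 4}
i=7, x='y': counts = {'x': 17, 'y': 11}
i=8, x='x': counts = {'x': 25, 'y': 11}
i=9, x='x': counts = {'x': 34, 'y': 11}

{'x': 34, 'y': 11}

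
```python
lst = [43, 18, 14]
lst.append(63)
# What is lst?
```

[43, 18, 14, 63]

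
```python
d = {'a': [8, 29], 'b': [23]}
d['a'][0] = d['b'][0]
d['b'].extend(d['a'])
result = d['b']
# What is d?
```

After line 1: d = {'a': [8, 29], 'b': [23]}
After line 2 (a[0] = b[0] = 23): d = {'a': [23, 29], 'b': [23]}
After line 3 (b.extend(a) appends [23, 29]): d = {'a': [23, 29], 'b': [23, 23, 29]}
After line 4: result = d['b'] = [23, 23, 29]

{'a': [23, 29], 'b': [23, 23, 29]}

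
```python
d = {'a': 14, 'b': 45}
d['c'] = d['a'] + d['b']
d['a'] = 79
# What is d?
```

After line 1: d = {'a': 14, 'b': 45}
After line 2 (d['c'] = 14 + 45): d = {'a': 14, 'b': 45, 'c': 59}
After line 3: d = {'a': 79, 'b': 45, 'c': 59}

{'a': 79, 'b': 45, 'c': 59}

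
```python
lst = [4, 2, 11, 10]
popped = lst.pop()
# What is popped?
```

10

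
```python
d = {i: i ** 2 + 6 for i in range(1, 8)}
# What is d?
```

{1: 7, 2: 10, 3: 15, 4: 22, 5: 31, 6: 42, 7: 55}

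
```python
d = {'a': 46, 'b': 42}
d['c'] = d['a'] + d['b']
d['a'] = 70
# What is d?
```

After line 1: d = {'a': 46, 'b': 42}
After line 2 (d['c'] = 46 + 42): d = {'a': 46, 'b': 42, 'c': 88}
After line 3: d = {'a': 70, 'b': 42, 'c': 88}

{'a': 70, 'b': 42, 'c': 88}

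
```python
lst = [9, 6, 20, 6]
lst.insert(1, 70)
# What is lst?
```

[9, 70, 6, 20, 6]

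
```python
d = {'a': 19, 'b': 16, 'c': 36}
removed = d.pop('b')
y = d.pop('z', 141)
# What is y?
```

After line 1: d = {'a': 19, 'b': 16, 'c': 36}
After line 2 (pop 'b' returns 16): d = {'a': 19, 'c': 36}, removed = 16
After line 3 (pop 'z' missing, returns default 141): d = {'a': 19, 'c': 36}, y = 141

141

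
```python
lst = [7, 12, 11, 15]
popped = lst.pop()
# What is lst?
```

[7, 12, 11]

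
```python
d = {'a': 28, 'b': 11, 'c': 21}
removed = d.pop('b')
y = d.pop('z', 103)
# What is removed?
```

After line 1: d = {'a': 28, 'b': 11, 'c': 21}
After line 2 (pop 'b' returns 11): d = {'a': 28, 'c': 21}, removed = 11
After line 3 (pop 'z' missing, returns default 103): d = {'a': 28, 'c': 21}, y = 103

11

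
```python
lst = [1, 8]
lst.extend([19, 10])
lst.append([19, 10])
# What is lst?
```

After line 1: lst = [1, 8]
After line 2 (extend unpacks [19, 10]): lst = [1, 8, 19, 10]
After line 3 (append adds [19, 10] as single element): lst = [1, 8, 19, 10, [19, 10]]

[1, 8, 19, 10, [19, 10]]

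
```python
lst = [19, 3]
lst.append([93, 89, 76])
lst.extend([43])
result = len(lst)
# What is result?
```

After line 1: lst = [19, 3]
After line 2 (append adds [93, 89, 76] as single element): lst = [19, 3, [93, 89, 76]]
After line 3 (extend unpacks [43], adds 43): lst = [19, 3, [93, 89, 76], 43]
After line 4: result = len(lst) = 4

4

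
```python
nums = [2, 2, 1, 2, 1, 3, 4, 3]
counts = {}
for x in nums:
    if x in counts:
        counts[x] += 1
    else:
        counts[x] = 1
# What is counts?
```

Initial: counts = {}, nums = [2, 2, 1, 2, 1, 3, 4, 3]
See 2: counts = {2: 1}
See 2: counts = {2: 2}
See 1: counts = {2: 2, 1: 1}
See 2: counts = {2: 3, 1: 1}
See 1: counts = {2: 3, 1: 2}
See 3: counts = {2: 3, 1: 2, 3: 1}
See 4: counts = {2: 3, 1: 2, 3: 1, 4: 1}
See 3: counts = {2: 3, 1: 2, 3: 2, 4: 1}

{2: 3, 1: 2, 3: 2, 4: 1}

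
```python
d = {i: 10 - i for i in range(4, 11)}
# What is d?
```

{4: 6, 5: 5, 6: 4, 7: 3, 8: 2, 9: 1, 10: 0}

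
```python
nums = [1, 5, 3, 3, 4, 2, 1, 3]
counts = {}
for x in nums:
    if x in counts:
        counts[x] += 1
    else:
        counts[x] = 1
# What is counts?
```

Initial: counts = {}, nums = [1, 5, 3, 3, 4, 2, 1, 3]
See 1: counts = {1: 1}
See 5: counts = {1: 1, 5: 1}
See 3: counts = {1: 1, 5: 1, 3: 1}
See 3: counts = {1: 1, 5: 1, 3: 2}
See 4: counts = {1: 1, 5: 1, 3: 2, 4: 1}
See 2: counts = {1: 1, 5: 1, 3: 2, 4: 1, 2: 1}
See 1: counts = {1: 2, 5: 1, 3: 2, 4: 1, 2: 1}
See 3: counts = {1: 2, 5: 1, 3: 3, 4: 1, 2: 1}

{1: 2, 5: 1, 3: 3, 4: 1, 2: 1}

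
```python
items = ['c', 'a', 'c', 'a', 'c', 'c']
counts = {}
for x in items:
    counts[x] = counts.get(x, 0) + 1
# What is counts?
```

Initial: counts = {}, items = ['c', 'a', 'c', 'a', 'c', 'c']
See 'c': counts = {'c': 1}
See 'a': counts = {'c': 1, 'a': 1}
See 'c': counts = {'c': 2, 'a': 1}
See 'a': counts = {'c': 2, 'a': 2}
See 'c': counts = {'c': 3, 'a': 2}
See 'c': counts = {'c': 4, 'a': 2}

{'c': 4, 'a': 2}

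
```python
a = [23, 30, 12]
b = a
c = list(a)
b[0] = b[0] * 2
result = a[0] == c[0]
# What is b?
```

After line 1: a = [23, 30, 12]
After line 2 (b = a, alias): a = [23, 30, 12], b = [23, 30, 12]
After line 3 (c = list(a) is a copy, new object): c = [23, 30, 12]
After line 4 (b[0] = 23 * 2 = 46; mutates shared a/b): a = b = [46, 30, 12], c = [23, 30, 12]
After line 5 (a[0] = 46, c[0] = 23; result = False)

[46, 30, 12]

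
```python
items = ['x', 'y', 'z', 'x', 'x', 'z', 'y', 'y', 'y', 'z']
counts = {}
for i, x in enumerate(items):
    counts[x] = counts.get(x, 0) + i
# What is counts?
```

Initial: counts = {}, items = ['x', 'y', 'z', 'x', 'x', 'z', 'y', 'y', 'y', 'z']
i=0, x='x': counts = {'x': 0}
i=1, x='y': counts = {'x': 0, 'y': 1}
i=2, x='z': counts = {'x': 0, 'y': 1, 'z': 2}
i=3, x='x': counts = {'x': 3, 'y': 1, 'z': 2}
i=4, x='x': counts = {'x': 7, 'y': 1, 'z': 2}
i=5, x='z': counts = {'x': 7, 'y': 1, 'z': 7}
i=6, x='y': counts = {'x': 7, 'y': 7, 'z': 7}
i=7, x='y': counts = {'x': 7, 'y': 14, 'z': 7}
i=8, x='y': counts = {'x': 7, 'y': 22, 'z': 7}
i=9, x='z': counts = {'x': 7, 'y': 22, 'z': 16}

{'x': 7, 'y': 22, 'z': 16}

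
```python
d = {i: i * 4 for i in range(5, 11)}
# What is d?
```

{5: 20, 6: 24, 7: 28, 8: 32, 9: 36, 10: 40}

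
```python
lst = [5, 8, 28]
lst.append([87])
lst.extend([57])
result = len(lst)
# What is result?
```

After line 1: lst = [5, 8, 28]
After line 2 (append adds [87] as single element): lst = [5, 8, 28, [87]]
After line 3 (extend unpacks [57], adds 57): lst = [5, 8, 28, [87], 57]
After line 4: result = len(lst) = 5

5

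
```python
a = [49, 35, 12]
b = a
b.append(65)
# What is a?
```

After line 1: a = [49, 35, 12]
After line 2 (b = a is an alias, same object): a = [49, 35, 12], b = [49, 35, 12]
After line 3 (b.append mutates the shared list): a = [49, 35, 12, 65], b = [49, 35, 12, 65]

[49, 35, 12, 65]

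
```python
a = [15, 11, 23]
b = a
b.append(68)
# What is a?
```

After line 1: a = [15, 11, 23]
After line 2 (b = a is an alias, same object): a = [15, 11, 23], b = [15, 11, 23]
After line 3 (b.append mutates the shared list): a = [15, 11, 23, 68], b = [15, 11, 23, 68]

[15, 11, 23, 68]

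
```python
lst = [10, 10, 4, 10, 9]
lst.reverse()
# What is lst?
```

[9, 10, 4, 10, 10]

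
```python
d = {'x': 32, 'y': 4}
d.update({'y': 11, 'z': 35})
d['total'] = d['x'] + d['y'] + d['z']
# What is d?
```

After line 1: d = {'x': 32, 'y': 4}
After line 2 (y overwritten, z added): d = {'x': 32, 'y': 11, 'z': 35}
After line 3 (total = 32 + 11 + 35 = 78): d = {'x': 32, 'y': 11, 'z': 35, 'total': 78}

{'x': 32, 'y': 11, 'z': 35, 'total': 78}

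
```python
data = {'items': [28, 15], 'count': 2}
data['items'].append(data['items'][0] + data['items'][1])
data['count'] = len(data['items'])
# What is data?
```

After line 1: data = {'items': [28, 15], 'count': 2}
After line 2 (append 28 + 15 = 43): data = {'items': [28, 15, 43], 'count': 2}
After line 3 (count = len(items) = 3): data = {'items': [28, 15, 43], 'count': 3}

{'items': [28, 15, 43], 'count': 3}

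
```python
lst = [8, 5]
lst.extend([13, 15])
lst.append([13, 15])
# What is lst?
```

After line 1: lst = [8, 5]
After line 2 (extend unpacks [13, 15]): lst = [8, 5, 13, 15]
After line 3 (append adds [13, 15] as single element): lst = [8, 5, 13, 15, [13, 15]]

[8, 5, 13, 15, [13, 15]]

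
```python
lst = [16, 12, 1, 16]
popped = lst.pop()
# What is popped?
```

16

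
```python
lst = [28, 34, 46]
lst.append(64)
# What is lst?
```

[28, 34, 46, 64]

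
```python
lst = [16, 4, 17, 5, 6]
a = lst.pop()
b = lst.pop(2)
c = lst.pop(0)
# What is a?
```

After line 1: lst = [16, 4, 17, 5, 6]
After line 2 (pop() -> a = 6): lst = [16, 4, 17, 5]
After line 3 (pop(2) -> b = 17): lst = [16, 4, 5]
After line 4 (pop(0) -> c = 16): lst = [4, 5]

6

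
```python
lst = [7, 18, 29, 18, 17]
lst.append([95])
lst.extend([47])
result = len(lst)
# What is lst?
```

After line 1: lst = [7, 18, 29, 18, 17]
After line 2 (append adds [95] as single element): lst = [7, 18, 29, 18, 17, [95]]
After line 3 (extend unpacks [47], adds 47): lst = [7, 18, 29, 18, 17, [95], 47]
After line 4: result = len(lst) = 7

[7, 18, 29, 18, 17, [95], 47]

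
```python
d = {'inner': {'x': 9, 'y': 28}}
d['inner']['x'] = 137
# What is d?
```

After line 1: d = {'inner': {'x': 9, 'y': 28}}
After line 2 (inner x overwritten): d = {'inner': {'x': 137, 'y': 28}}

{'inner': {'x': 137, 'y': 28}}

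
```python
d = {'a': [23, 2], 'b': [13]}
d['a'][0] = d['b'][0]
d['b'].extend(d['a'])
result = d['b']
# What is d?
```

After line 1: d = {'a': [23, 2], 'b': [13]}
After line 2 (a[0] = b[0] = 13): d = {'a': [13, 2], 'b': [13]}
After line 3 (b.extend(a) appends [13, 2]): d = {'a': [13, 2], 'b': [13, 13, 2]}
After line 4: result = d['b'] = [13, 13, 2]

{'a': [13, 2], 'b': [13, 13, 2]}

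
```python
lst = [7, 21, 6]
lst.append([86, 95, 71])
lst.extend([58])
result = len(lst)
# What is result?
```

After line 1: lst = [7, 21, 6]
After line 2 (append adds [86, 95, 71] as single element): lst = [7, 21, 6, [86, 95, 71]]
After line 3 (extend unpacks [58], adds 58): lst = [7, 21, 6, [86, 95, 71], 58]
After line 4: result = len(lst) = 5

5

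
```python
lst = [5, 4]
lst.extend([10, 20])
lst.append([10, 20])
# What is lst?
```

After line 1: lst = [5, 4]
After line 2 (extend unpacks [10, 20]): lst = [5, 4, 10, 20]
After line 3 (append adds [10, 20] as single element): lst = [5, 4, 10, 20, [10, 20]]

[5, 4, 10, 20, [10, 20]]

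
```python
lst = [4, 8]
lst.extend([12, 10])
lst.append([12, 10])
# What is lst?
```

After line 1: lst = [4, 8]
After line 2 (extend unpacks [12, 10]): lst = [4, 8, 12, 10]
After line 3 (append adds [12, 10] as single element): lst = [4, 8, 12, 10, [12, 10]]

[4, 8, 12, 10, [12, 10]]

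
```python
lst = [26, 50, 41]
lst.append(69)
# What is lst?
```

[26, 50, 41, 69]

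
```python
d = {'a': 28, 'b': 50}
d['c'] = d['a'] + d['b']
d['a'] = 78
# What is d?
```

After line 1: d = {'a': 28, 'b': 50}
After line 2 (d['c'] = 28 + 50): d = {'a': 28, 'b': 50, 'c': 78}
After line 3: d = {'a': 78, 'b': 50, 'c': 78}

{'a': 78, 'b': 50, 'c': 78}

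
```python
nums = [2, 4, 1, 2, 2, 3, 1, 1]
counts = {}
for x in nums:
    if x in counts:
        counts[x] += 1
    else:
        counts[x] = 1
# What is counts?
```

Initial: counts = {}, nums = [2, 4, 1, 2, 2, 3, 1, 1]
See 2: counts = {2: 1}
See 4: counts = {2: 1, 4: 1}
See 1: counts = {2: 1, 4: 1, 1: 1}
See 2: counts = {2: 2, 4: 1, 1: 1}
See 2: counts = {2: 3, 4: 1, 1: 1}
See 3: counts = {2: 3, 4: 1, 1: 1, 3: 1}
See 1: counts = {2: 3, 4: 1, 1: 2, 3: 1}
See 1: counts = {2: 3, 4: 1, 1: 3, 3: 1}

{2: 3, 4: 1, 1: 3, 3: 1}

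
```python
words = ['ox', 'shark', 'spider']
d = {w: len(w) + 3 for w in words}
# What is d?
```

{'ox': 5, 'shark': 8, 'spider': 9}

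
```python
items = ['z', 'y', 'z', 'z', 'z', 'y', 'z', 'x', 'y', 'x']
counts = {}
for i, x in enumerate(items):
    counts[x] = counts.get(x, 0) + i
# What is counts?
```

Initial: counts = {}, items = ['z', 'y', 'z', 'z', 'z', 'y', 'z', 'x', 'y', 'x']
i=0, x='z': counts = {'z': 0}
i=1, x='y': counts = {'z': 0, 'y': 1}
i=2, x='z': counts = {'z': 2, 'y': 1}
i=3, x='z': counts = {'z': 5, 'y': 1}
i=4, x='z': counts = {'z': 9, 'y': 1}
i=5, x='y': counts = {'z': 9, 'y': 6}
i=6, x='z': counts = {'z': 15, 'y': 6}
i=7, x='x': counts = {'z': 15, 'y': 6, 'x': 7}
i=8, x='y': counts = {'z': 15, 'y': 14, 'x': 7}
i=9, x='x': counts = {'z': 15, 'y': 14, 'x': 16}

{'z': 15, 'y': 14, 'x': 16}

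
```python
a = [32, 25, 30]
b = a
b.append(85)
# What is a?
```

After line 1: a = [32, 25, 30]
After line 2 (b = a is an alias, same object): a = [32, 25, 30], b = [32, 25, 30]
After line 3 (b.append mutates the shared list): a = [32, 25, 30, 85], b = [32, 25, 30, 85]

[32, 25, 30, 85]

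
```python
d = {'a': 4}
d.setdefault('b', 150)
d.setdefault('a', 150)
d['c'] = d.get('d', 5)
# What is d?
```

After line 1: d = {'a': 4}
After line 2 (setdefault adds 'b'=150): d = {'a': 4, 'b': 150}
After line 3 (setdefault 'a' no-op, already exists): d = {'a': 4, 'b': 150}
After line 4 (get('d', 5) returns default since 'd' not in d): d = {'a': 4, 'b': 150, 'c': 5}

{'a': 4, 'b': 150, 'c': 5}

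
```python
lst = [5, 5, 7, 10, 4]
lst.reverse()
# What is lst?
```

[4, 10, 7, 5, 5]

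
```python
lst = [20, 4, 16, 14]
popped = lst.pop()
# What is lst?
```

[20, 4, 16]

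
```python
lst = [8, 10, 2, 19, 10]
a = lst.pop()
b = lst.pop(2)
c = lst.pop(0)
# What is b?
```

After line 1: lst = [8, 10, 2, 19, 10]
After line 2 (pop() -> a = 10): lst = [8, 10, 2, 19]
After line 3 (pop(2) -> b = 2): lst = [8, 10, 19]
After line 4 (pop(0) -> c = 8): lst = [10, 19]

2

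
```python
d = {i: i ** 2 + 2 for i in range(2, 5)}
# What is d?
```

{2: 6, 3: 11, 4: 18}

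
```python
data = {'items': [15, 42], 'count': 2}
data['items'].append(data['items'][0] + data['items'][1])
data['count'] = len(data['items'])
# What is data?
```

After line 1: data = {'items': [15, 42], 'count': 2}
After line 2 (append 15 + 42 = 57): data = {'items': [15, 42, 57], 'count': 2}
After line 3 (count = len(items) = 3): data = {'items': [15, 42, 57], 'count': 3}

{'items': [15, 42, 57], 'count': 3}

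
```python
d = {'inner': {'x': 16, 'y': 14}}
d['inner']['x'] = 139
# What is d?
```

After line 1: d = {'inner': {'x': 16, 'y': 14}}
After line 2 (inner x overwritten): d = {'inner': {'x': 139, 'y': 14}}

{'inner': {'x': 139, 'y': 14}}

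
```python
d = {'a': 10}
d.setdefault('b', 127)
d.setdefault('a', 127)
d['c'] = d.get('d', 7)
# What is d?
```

After line 1: d = {'a': 10}
After line 2 (setdefault adds 'b'=127): d = {'a': 10, 'b': 127}
After line 3 (setdefault 'a' no-op, already exists): d = {'a': 10, 'b': 127}
After line 4 (get('d', 7) returns default since 'd' not in d): d = {'a': 10, 'b': 127, 'c': 7}

{'a': 10, 'b': 127, 'c': 7}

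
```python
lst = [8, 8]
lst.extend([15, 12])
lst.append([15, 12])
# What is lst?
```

After line 1: lst = [8, 8]
After line 2 (extend unpacks [15, 12]): lst = [8, 8, 15, 12]
After line 3 (append adds [15, 12] as single element): lst = [8, 8, 15, 12, [15, 12]]

[8, 8, 15, 12, [15, 12]]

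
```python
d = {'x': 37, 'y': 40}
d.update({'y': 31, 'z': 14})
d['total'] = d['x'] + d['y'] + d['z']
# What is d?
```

After line 1: d = {'x': 37, 'y': 40}
After line 2 (y overwritten, z added): d = {'x': 37, 'y': 31, 'z': 14}
After line 3 (total = 37 + 31 + 14 = 82): d = {'x': 37, 'y': 31, 'z': 14, 'total': 82}

{'x': 37, 'y': 31, 'z': 14, 'total': 82}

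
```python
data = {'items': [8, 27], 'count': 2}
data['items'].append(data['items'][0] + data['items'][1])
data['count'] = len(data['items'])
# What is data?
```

After line 1: data = {'items': [8, 27], 'count': 2}
After line 2 (append 8 + 27 = 35): data = {'items': [8, 27, 35], 'count': 2}
After line 3 (count = len(items) = 3): data = {'items': [8, 27, 35], 'count': 3}

{'items': [8, 27, 35], 'count': 3}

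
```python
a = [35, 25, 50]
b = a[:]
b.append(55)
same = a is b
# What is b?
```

After line 1: a = [35, 25, 50]
After line 2 (b = a[:] is a shallow copy, new object): a = [35, 25, 50], b = [35, 25, 50]
After line 3 (append only mutates b): a = [35, 25, 50], b = [35, 25, 50, 55]
After line 4 (same = a is b; different objects -> False): same = False

[35, 25, 50, 55]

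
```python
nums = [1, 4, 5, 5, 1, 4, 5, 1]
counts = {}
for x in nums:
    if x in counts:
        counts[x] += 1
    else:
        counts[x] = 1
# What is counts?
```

Initial: counts = {}, nums = [1, 4, 5, 5, 1, 4, 5, 1]
See 1: counts = {1: 1}
See 4: counts = {1: 1, 4: 1}
See 5: counts = {1: 1, 4: 1, 5: 1}
See 5: counts = {1: 1, 4: 1, 5: 2}
See 1: counts = {1: 2, 4: 1, 5: 2}
See 4: counts = {1: 2, 4: 2, 5: 2}
See 5: counts = {1: 2, 4: 2, 5: 3}
See 1: counts = {1: 3, 4: 2, 5: 3}

{1: 3, 4: 2, 5: 3}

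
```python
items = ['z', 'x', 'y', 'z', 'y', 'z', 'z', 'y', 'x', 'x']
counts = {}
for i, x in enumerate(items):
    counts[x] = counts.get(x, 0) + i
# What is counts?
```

Initial: counts = {}, items = ['z', 'x', 'y', 'z', 'y', 'z', 'z', 'y', 'x', 'x']
i=0, x='z': counts = {'z': 0}
i=1, x='x': counts = {'z': 0, 'x': 1}
i=2, x='y': counts = {'z': 0, 'x': 1, 'y': 2}
i=3, x='z': counts = {'z': 3, 'x': 1, 'y': 2}
i=4, x='y': counts = {'z': 3, 'x': 1, 'y': 6}
i=5, x='z': counts = {'z': 8, 'x': 1, 'y': 6}
i=6, x='z': counts = {'z': 14, 'x': 1, 'y': 6}
i=7, x='y': counts = {'z': 14, 'x': 1, 'y': 13}
i=8, x='x': counts = {'z': 14, 'x': 9, 'y': 13}
i=9, x='x': counts = {'z': 14, 'x': 18, 'y': 13}

{'z': 14, 'x': 18, 'y': 13}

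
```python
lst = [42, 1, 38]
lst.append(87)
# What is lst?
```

[42, 1, 38, 87]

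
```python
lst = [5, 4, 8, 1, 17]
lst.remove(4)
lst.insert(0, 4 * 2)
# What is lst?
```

After line 1: lst = [5, 4, 8, 1, 17]
After line 2 (remove first 4): lst = [5, 8, 1, 17]
After line 3 (insert 8 at index 0): lst = [8, 5, 8, 1, 17]

[8, 5, 8, 1, 17]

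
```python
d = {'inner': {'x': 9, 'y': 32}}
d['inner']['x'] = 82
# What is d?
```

After line 1: d = {'inner': {'x': 9, 'y': 32}}
After line 2 (inner x overwritten): d = {'inner': {'x': 82, 'y': 32}}

{'inner': {'x': 82, 'y': 32}}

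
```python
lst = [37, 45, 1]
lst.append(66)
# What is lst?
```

[37, 45, 1, 66]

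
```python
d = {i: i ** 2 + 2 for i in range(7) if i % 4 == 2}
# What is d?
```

{2: 6, 6: 38}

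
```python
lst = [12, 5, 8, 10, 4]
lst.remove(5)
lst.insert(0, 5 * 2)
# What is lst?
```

After line 1: lst = [12, 5, 8, 10, 4]
After line 2 (remove first 5): lst = [12, 8, 10, 4]
After line 3 (insert 10 at index 0): lst = [10, 12, 8, 10, 4]

[10, 12, 8, 10, 4]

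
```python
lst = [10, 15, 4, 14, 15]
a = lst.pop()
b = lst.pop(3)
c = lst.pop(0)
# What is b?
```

After line 1: lst = [10, 15, 4, 14, 15]
After line 2 (pop() -> a = 15): lst = [10, 15, 4, 14]
After line 3 (pop(3) -> b = 14): lst = [10, 15, 4]
After line 4 (pop(0) -> c = 10): lst = [15, 4]

14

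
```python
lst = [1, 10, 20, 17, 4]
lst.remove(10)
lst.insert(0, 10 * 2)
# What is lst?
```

After line 1: lst = [1, 10, 20, 17, 4]
After line 2 (remove first 10): lst = [1, 20, 17, 4]
After line 3 (insert 20 at index 0): lst = [20, 1, 20, 17, 4]

[20, 1, 20, 17, 4]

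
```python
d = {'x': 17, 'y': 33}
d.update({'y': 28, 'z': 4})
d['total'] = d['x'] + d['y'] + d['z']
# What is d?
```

After line 1: d = {'x': 17, 'y': 33}
After line 2 (y overwritten, z added): d = {'x': 17, 'y': 28, 'z': 4}
After line 3 (total = 17 + 28 + 4 = 49): d = {'x': 17, 'y': 28, 'z': 4, 'total': 49}

{'x': 17, 'y': 28, 'z': 4, 'total': 49}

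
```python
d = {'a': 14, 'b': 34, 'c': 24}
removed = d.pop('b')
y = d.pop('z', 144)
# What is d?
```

After line 1: d = {'a': 14, 'b': 34, 'c': 24}
After line 2 (pop 'b' returns 34): d = {'a': 14, 'c': 24}, removed = 34
After line 3 (pop 'z' missing, returns default 144): d = {'a': 14, 'c': 24}, y = 144

{'a': 14, 'c': 24}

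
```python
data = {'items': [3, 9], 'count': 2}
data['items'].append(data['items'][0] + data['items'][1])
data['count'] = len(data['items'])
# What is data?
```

After line 1: data = {'items': [3, 9], 'count': 2}
After line 2 (append 3 + 9 = 12): data = {'items': [3, 9, 12], 'count': 2}
After line 3 (count = len(items) = 3): data = {'items': [3, 9, 12], 'count': 3}

{'items': [3, 9, 12], 'count': 3}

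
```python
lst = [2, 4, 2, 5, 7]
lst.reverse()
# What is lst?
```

[7, 5, 2, 4, 2]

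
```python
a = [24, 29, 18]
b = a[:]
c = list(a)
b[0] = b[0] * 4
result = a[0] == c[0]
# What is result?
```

After line 1: a = [24, 29, 18]
After line 2 (b = a[:], copy): a = [24, 29, 18], b = [24, 29, 18]
After line 3 (c = list(a) is a copy, new object): c = [24, 29, 18]
After line 4 (b[0] = 24 * 4 = 96; only b mutates (copy)): a = [24, 29, 18], b = [96, 29, 18], c = [24, 29, 18]
After line 5 (a[0] = 24, c[0] = 24; result = True)

True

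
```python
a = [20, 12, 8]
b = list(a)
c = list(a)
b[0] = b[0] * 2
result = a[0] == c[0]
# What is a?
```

After line 1: a = [20, 12, 8]
After line 2 (b = list(a), copy): a = [20, 12, 8], b = [20, 12, 8]
After line 3 (c = list(a) is a copy, new object): c = [20, 12, 8]
After line 4 (b[0] = 20 * 2 = 40; only b mutates (copy)): a = [20, 12, 8], b = [40, 12, 8], c = [20, 12, 8]
After line 5 (a[0] = 20, c[0] = 20; result = True)

[20, 12, 8]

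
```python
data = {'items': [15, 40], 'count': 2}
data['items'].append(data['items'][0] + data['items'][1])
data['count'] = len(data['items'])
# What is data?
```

After line 1: data = {'items': [15, 40], 'count': 2}
After line 2 (append 15 + 40 = 55): data = {'items': [15, 40, 55], 'count': 2}
After line 3 (count = len(items) = 3): data = {'items': [15, 40, 55], 'count': 3}

{'items': [15, 40, 55], 'count': 3}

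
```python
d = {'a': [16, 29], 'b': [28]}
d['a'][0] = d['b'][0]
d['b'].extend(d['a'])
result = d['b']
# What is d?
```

After line 1: d = {'a': [16, 29], 'b': [28]}
After line 2 (a[0] = b[0] = 28): d = {'a': [28, 29], 'b': [28]}
After line 3 (b.extend(a) appends [28, 29]): d = {'a': [28, 29], 'b': [28, 28, 29]}
After line 4: result = d['b'] = [28, 28, 29]

{'a': [28, 29], 'b': [28, 28, 29]}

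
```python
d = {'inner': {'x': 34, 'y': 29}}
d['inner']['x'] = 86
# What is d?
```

After line 1: d = {'inner': {'x': 34, 'y': 29}}
After line 2 (inner x overwritten): d = {'inner': {'x': 86, 'y': 29}}

{'inner': {'x': 86, 'y': 29}}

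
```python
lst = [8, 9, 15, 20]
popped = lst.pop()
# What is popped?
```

20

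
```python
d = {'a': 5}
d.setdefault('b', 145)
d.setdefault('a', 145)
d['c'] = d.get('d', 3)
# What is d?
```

After line 1: d = {'a': 5}
After line 2 (setdefault adds 'b'=145): d = {'a': 5, 'b': 145}
After line 3 (setdefault 'a' no-op, already exists): d = {'a': 5, 'b': 145}
After line 4 (get('d', 3) returns default since 'd' not in d): d = {'a': 5, 'b': 145, 'c': 3}

{'a': 5, 'b': 145, 'c': 3}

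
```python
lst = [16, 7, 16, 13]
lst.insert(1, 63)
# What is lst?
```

[16, 63, 7, 16, 13]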